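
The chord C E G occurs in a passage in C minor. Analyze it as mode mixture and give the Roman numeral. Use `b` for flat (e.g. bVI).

I

The root C is the diatonic 1st degree of C minor; the borrowing shows in the chord quality. Diatonically C minor has Cm (i) on that degree; C–E–G is instead the major chord native to C major, so it takes the label I.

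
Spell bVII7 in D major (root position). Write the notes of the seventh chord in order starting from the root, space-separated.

C E G Bb

The root of bVII7 is the lowered 7th degree: C# becomes C. Stacking thirds in D minor on C gives C–E–G–Bb.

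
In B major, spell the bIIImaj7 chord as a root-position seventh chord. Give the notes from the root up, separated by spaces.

The root of bIIImaj7 is the lowered 3rd degree: D# becomes D. Stacking thirds in B minor on D gives D–F#–A–C#.

D F# A C#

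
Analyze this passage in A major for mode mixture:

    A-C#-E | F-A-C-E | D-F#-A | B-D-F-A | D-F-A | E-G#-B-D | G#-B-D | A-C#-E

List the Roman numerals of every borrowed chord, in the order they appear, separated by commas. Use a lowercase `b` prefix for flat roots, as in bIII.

A major has the diatonic set A, Bm, C#m, D, E, F#m, G#dim. Of the given chords, A–C#–E = A, D–F#–A = D, E–G#–B–D = E7 and G#–B–D = G#dim are diatonic. F–A–C–E doesn't fit — on degree 6 A major would have F#m (vi). Fmaj7 is the degree-6 chord of A minor, so it is the borrowed bVImaj7. B–D–F–A doesn't fit — on degree 2 A major would have Bm (ii). Bm7b5 is the degree-2 chord of A minor, so it is the borrowed iiø7. D–F–A doesn't fit — on degree 4 A major would have D (IV). Dm is the degree-4 chord of A minor, so it is the borrowed iv.

bVImaj7, iiø7, iv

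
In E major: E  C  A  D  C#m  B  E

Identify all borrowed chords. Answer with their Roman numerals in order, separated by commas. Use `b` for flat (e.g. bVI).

bVI, bVII

In E major the diatonic chords are E, F#m, G#m, A, B, C#m, D#dim. Of the given chords, E, A, C#m and B are diatonic. C (C–E–G) doesn't fit — on degree 6 E major would have C#m (vi). C is the degree-6 chord of E minor, so it is the borrowed bVI. But D (D–F#–A) is foreign: the diatonic vii° on degree 7 is D#dim, whereas D comes from E minor. It is labeled bVII.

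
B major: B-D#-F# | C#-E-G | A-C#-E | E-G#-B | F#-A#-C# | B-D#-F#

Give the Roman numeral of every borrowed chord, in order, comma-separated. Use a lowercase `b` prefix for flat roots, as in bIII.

The diatonic triads in B major are B, C#m, D#m, E, F#, G#m, A#dim. Of the given chords, B–D#–F# = B, E–G#–B = E and F#–A#–C# = F# are diatonic. But C#–E–G is foreign: the diatonic ii on degree 2 is C#m, whereas C#dim comes from B minor. It is labeled ii°. A–C#–E doesn't fit — on degree 7 B major would have A#dim (vii°). A is the degree-7 chord of B minor, so it is the borrowed bVII.

ii°, bVII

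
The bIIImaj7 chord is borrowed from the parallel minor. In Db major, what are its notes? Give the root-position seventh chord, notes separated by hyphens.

Fb-Ab-Cb-Eb

The root of bIIImaj7 is the lowered 3rd degree: F becomes Fb. In Db minor the chord on Fb is Fb–Ab–Cb–Eb.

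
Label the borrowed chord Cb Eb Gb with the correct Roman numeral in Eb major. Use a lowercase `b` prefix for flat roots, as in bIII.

bVI

The root Cb is the lowered 6th scale degree — diatonically Eb major has C there. Diatonically Eb major has Cm (vi) on that degree; Cb–Eb–Gb is instead the major chord native to Eb minor, so it takes the label bVI.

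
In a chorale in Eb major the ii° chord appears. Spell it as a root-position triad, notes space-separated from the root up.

F Ab Cb

ii° is built on scale degree 2, which is F in both Eb major and its parallel. Building the diminished chord from the parallel minor on F: F–Ab–Cb.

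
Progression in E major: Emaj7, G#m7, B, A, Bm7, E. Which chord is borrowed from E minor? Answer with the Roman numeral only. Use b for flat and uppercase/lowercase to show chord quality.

v7

The diatonic triads in E major are E, F#m, G#m, A, B, C#m, D#dim. Emaj7, G#m7, B, A and E all belong to that set. Bm7 (B–D–F#–A) doesn't fit — on degree 5 E major would have B (V). Bm7 is the degree-5 chord of E minor, so it is the borrowed v7.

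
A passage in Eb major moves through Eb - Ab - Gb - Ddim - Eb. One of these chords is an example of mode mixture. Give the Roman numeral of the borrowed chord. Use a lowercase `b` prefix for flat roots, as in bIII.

bIII

The diatonic triads in Eb major are Eb, Fm, Gm, Ab, Bb, Cm, Ddim. Eb, Ab and Ddim all belong to that set. But Gb (Gb–Bb–Db) is foreign: the diatonic iii on degree 3 is Gm, whereas Gb comes from Eb minor. It is labeled bIII.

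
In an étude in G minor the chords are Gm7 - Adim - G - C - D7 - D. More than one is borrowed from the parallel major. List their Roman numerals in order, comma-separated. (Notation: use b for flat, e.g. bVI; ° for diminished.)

I, IV

G minor has the diatonic set Gm, Adim, Bb, Cm, D, Eb, F (with V from harmonic minor). Gm7, Adim, D7 and D all belong to that set. G (G–B–D) doesn't fit — on degree 1 G minor would have Gm (i). G is the degree-1 chord of G major, so it is the borrowed I. But C (C–E–G) is foreign: the diatonic iv on degree 4 is Cm, whereas C comes from G major. It is labeled IV.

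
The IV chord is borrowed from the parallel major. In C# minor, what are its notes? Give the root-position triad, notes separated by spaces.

F# A# C#

The root, F#, is scale degree 4 — the same note in C# minor and C# major; only the chord quality changes. In C# major the chord on F# is F#–A#–C#.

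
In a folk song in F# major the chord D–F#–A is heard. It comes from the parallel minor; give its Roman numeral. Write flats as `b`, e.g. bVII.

bVI

In F# major scale degree 6 is D#; D is its lowered form, from F# minor. D–F#–A is a major chord — the form found in F# minor, not the diatonic vi (D#m). Borrowed into F# major it is written bVI.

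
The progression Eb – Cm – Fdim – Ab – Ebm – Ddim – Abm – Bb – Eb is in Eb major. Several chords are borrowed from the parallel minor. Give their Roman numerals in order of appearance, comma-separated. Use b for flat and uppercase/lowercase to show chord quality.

In Eb major the diatonic chords are Eb, Fm, Gm, Ab, Bb, Cm, Ddim. Eb, Cm, Ab, Ddim and Bb are all diatonic. Fdim (F–Ab–Cb) is not: scale degree 2 in Eb major carries Fm (ii). In Eb minor the chord on that degree is Fdim, so here it functions as ii°, borrowed from the parallel minor. But Ebm (Eb–Gb–Bb) is foreign: the diatonic I on degree 1 is Eb, whereas Ebm comes from Eb minor. It is labeled i. Abm (Ab–Cb–Eb) is not: scale degree 4 in Eb major carries Ab (IV). In Eb minor the chord on that degree is Abm, so here it functions as iv, borrowed from the parallel minor.

ii°, i, iv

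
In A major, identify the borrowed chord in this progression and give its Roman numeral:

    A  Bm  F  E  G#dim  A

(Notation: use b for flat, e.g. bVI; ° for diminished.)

A major has the diatonic set A, Bm, C#m, D, E, F#m, G#dim. A, Bm, E and G#dim all belong to that set. F (F–A–C) doesn't fit — on degree 6 A major would have F#m (vi). F is the degree-6 chord of A minor, so it is the borrowed bVI.

bVI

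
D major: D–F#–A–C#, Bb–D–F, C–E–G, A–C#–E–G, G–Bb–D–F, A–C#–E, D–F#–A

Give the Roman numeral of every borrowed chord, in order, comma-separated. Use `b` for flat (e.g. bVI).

bVI, bVII, iv7

The diatonic triads in D major are D, Em, F#m, G, A, Bm, C#dim. Of the given chords, D–F#–A–C# = Dmaj7, A–C#–E–G = A7, A–C#–E = A and D–F#–A = D are diatonic. Bb–D–F is not: scale degree 6 in D major carries Bm (vi). In D minor the chord on that degree is Bb, so here it functions as bVI, borrowed from the parallel minor. C–E–G doesn't fit — on degree 7 D major would have C#dim (vii°). C is the degree-7 chord of D minor, so it is the borrowed bVII. G–Bb–D–F is not: scale degree 4 in D major carries G (IV). In D minor the chord on that degree is Gm7, so here it functions as iv7, borrowed from the parallel minor.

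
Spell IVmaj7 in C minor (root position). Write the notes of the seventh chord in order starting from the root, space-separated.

F A C E

IVmaj7 is built on scale degree 4, which is F in both C minor and its parallel. Building the major-seventh chord from the parallel major on F: F–A–C–E.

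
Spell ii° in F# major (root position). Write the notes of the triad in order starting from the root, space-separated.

The root, G#, is scale degree 2 — the same note in F# major and F# minor; only the chord quality changes. Building the diminished chord from the parallel minor on G#: G#–B–D.

G# B D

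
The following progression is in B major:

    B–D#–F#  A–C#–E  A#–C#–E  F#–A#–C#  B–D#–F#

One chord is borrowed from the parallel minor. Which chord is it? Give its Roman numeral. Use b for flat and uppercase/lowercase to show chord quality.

bVII

B major has the diatonic set B, C#m, D#m, E, F#, G#m, A#dim. B–D#–F# = B, A#–C#–E = A#dim and F#–A#–C# = F# are all diatonic. A–C#–E doesn't fit — on degree 7 B major would have A#dim (vii°). A is the degree-7 chord of B minor, so it is the borrowed bVII.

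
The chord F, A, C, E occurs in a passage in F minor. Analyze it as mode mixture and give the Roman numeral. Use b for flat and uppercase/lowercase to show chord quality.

Imaj7

F is scale degree 1 in F minor. F–A–C–E is a major-seventh chord — the form found in F major, not the diatonic i (Fm). Borrowed into F minor it is written Imaj7.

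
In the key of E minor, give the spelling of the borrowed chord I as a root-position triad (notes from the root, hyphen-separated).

E-G#-B

The root, E, is scale degree 1 — the same note in E minor and E major; only the chord quality changes. In E major the chord on E is E–G#–B.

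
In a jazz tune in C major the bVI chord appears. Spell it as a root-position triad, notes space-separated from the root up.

Ab C Eb

Scale degree 6 in C major is A. bVI uses the lowered form, Ab, taken from C minor. Building the major chord from the parallel minor on Ab: Ab–C–Eb.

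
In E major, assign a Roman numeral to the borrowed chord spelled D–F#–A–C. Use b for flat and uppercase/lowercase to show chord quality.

bVII7

The root D is the lowered 7th scale degree — diatonically E major has D# there. D–F#–A–C is a dominant-seventh chord — the form found in E minor, not the diatonic vii° (D#dim). Borrowed into E major it is written bVII7.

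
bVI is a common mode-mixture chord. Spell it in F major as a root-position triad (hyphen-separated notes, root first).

Db-F-Ab

Scale degree 6 in F major is D. bVI uses the lowered form, Db, taken from F minor. Building the major chord from the parallel minor on Db: Db–F–Ab.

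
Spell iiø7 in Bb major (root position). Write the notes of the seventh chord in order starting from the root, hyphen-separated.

iiø7 is built on scale degree 2, which is C in both Bb major and its parallel. Building the half-diminished-seventh chord from the parallel minor on C: C–Eb–Gb–Bb.

C-Eb-Gb-Bb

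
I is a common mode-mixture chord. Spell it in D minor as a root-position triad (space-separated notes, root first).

The root, D, is scale degree 1 — the same note in D minor and D major; only the chord quality changes. In D major the chord on D is D–F#–A.

D F# A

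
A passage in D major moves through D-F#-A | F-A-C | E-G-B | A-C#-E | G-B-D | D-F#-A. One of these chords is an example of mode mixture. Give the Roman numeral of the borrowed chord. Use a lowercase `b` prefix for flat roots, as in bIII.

bIII

D major has the diatonic set D, Em, F#m, G, A, Bm, C#dim. D–F#–A = D, E–G–B = Em, A–C#–E = A and G–B–D = G are all diatonic. F–A–C is not: scale degree 3 in D major carries F#m (iii). In D minor the chord on that degree is F, so here it functions as bIII, borrowed from the parallel minor.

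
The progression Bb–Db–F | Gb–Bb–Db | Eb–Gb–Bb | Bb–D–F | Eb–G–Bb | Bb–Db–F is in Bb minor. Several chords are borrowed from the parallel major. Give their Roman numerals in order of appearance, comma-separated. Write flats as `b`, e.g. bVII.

I, IV

The diatonic triads in Bb minor (with V from harmonic minor) are Bbm, Cdim, Db, Ebm, F, Gb, Ab. Bb–Db–F = Bbm, Gb–Bb–Db = Gb and Eb–Gb–Bb = Ebm all belong to that set. But Bb–D–F is foreign: the diatonic i on degree 1 is Bbm, whereas Bb comes from Bb major. It is labeled I. Eb–G–Bb is not: scale degree 4 in Bb minor carries Ebm (iv). In Bb major the chord on that degree is Eb, so here it functions as IV, borrowed from the parallel major.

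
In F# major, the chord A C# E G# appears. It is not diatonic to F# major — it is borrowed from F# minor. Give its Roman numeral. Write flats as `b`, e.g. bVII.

In F# major scale degree 3 is A#; A is its lowered form, from F# minor. Diatonically F# major has A#m (iii) on that degree; A–C#–E–G# is instead the major-seventh chord native to F# minor, so it takes the label bIIImaj7.

bIIImaj7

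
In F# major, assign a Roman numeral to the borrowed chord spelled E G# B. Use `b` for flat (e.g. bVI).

In F# major scale degree 7 is E#; E is its lowered form, from F# minor. E–G#–B is a major chord — the form found in F# minor, not the diatonic vii° (E#dim). Borrowed into F# major it is written bVII.

bVII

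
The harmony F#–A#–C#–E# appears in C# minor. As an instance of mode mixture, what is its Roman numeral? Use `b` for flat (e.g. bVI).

IVmaj7

The root F# is the diatonic 4th degree of C# minor; the borrowing shows in the chord quality. Diatonically C# minor has F#m (iv) on that degree; F#–A#–C#–E# is instead the major-seventh chord native to C# major, so it takes the label IVmaj7.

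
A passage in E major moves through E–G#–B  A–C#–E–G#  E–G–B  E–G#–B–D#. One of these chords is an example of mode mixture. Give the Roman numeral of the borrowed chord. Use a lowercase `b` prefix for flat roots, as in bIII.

In E major the diatonic chords are E, F#m, G#m, A, B, C#m, D#dim. E–G#–B = E, A–C#–E–G# = Amaj7 and E–G#–B–D# = Emaj7 are all diatonic. E–G–B doesn't fit — on degree 1 E major would have E (I). Em is the degree-1 chord of E minor, so it is the borrowed i.

i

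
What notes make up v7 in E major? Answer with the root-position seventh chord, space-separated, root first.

B D F# A

The root, B, is scale degree 5 — the same note in E major and E minor; only the chord quality changes. Building the minor-seventh chord from the parallel minor on B: B–D–F#–A.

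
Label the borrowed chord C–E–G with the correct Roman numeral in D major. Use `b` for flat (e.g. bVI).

C is the lowered form of scale degree 7 in D major (the diatonic degree 7 is C#). C–E–G is a major chord — the form found in D minor, not the diatonic vii° (C#dim). Borrowed into D major it is written bVII.

bVII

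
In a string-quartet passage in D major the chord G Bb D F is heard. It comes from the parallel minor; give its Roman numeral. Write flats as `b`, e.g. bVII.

The root G is the diatonic 4th degree of D major; the borrowing shows in the chord quality. Diatonically D major has G (IV) on that degree; G–Bb–D–F is instead the minor-seventh chord native to D minor, so it takes the label iv7.

iv7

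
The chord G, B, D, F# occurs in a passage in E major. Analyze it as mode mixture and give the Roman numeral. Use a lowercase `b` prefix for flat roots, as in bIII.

bIIImaj7

In E major scale degree 3 is G#; G is its lowered form, from E minor. G–B–D–F# is a major-seventh chord — the form found in E minor, not the diatonic iii (G#m). Borrowed into E major it is written bIIImaj7.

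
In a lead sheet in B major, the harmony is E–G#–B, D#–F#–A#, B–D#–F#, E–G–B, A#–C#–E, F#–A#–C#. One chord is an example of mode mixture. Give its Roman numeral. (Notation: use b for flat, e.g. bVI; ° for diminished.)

B major has the diatonic set B, C#m, D#m, E, F#, G#m, A#dim. E–G#–B = E, D#–F#–A# = D#m, B–D#–F# = B, A#–C#–E = A#dim and F#–A#–C# = F# all belong to that set. E–G–B is not: scale degree 4 in B major carries E (IV). In B minor the chord on that degree is Em, so here it functions as iv, borrowed from the parallel minor.

iv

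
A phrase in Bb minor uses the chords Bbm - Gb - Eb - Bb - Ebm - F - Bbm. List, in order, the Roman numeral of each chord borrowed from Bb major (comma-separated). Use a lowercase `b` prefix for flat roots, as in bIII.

IV, I

Bb minor has the diatonic set Bbm, Cdim, Db, Ebm, F, Gb, Ab (with V from harmonic minor). Bbm, Gb, Ebm and F are all diatonic. Eb (Eb–G–Bb) doesn't fit — on degree 4 Bb minor would have Ebm (iv). Eb is the degree-4 chord of Bb major, so it is the borrowed IV. But Bb (Bb–D–F) is foreign: the diatonic i on degree 1 is Bbm, whereas Bb comes from Bb major. It is labeled I.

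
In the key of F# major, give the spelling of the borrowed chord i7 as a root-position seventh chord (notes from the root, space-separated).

F# A C# E

i7 is built on scale degree 1, which is F# in both F# major and its parallel. In F# minor the chord on F# is F#–A–C#–E.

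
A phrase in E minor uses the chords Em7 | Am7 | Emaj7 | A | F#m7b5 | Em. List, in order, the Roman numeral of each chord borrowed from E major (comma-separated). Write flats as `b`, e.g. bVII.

The diatonic triads in E minor (with V from harmonic minor) are Em, F#dim, G, Am, B, C, D. Em7, Am7, F#m7b5 and Em are all diatonic. But Emaj7 (E–G#–B–D#) is foreign: the diatonic i on degree 1 is Em, whereas Emaj7 comes from E major. It is labeled Imaj7. A (A–C#–E) doesn't fit — on degree 4 E minor would have Am (iv). A is the degree-4 chord of E major, so it is the borrowed IV.

Imaj7, IV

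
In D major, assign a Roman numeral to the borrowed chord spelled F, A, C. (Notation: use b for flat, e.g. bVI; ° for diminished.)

bIII

The root F is the lowered 3rd scale degree — diatonically D major has F# there. F–A–C is a major chord — the form found in D minor, not the diatonic iii (F#m). Borrowed into D major it is written bIII.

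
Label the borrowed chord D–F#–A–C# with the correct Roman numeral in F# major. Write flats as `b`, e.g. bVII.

bVImaj7

In F# major scale degree 6 is D#; D is its lowered form, from F# minor. Diatonically F# major has D#m (vi) on that degree; D–F#–A–C# is instead the major-seventh chord native to F# minor, so it takes the label bVImaj7.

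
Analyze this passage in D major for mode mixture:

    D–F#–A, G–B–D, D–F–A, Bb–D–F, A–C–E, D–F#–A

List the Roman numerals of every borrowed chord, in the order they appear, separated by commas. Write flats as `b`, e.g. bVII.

In D major the diatonic chords are D, Em, F#m, G, A, Bm, C#dim. D–F#–A = D and G–B–D = G are both diatonic. D–F–A doesn't fit — on degree 1 D major would have D (I). Dm is the degree-1 chord of D minor, so it is the borrowed i. Bb–D–F is not: scale degree 6 in D major carries Bm (vi). In D minor the chord on that degree is Bb, so here it functions as bVI, borrowed from the parallel minor. But A–C–E is foreign: the diatonic V on degree 5 is A, whereas Am comes from D minor. It is labeled v.

i, bVI, v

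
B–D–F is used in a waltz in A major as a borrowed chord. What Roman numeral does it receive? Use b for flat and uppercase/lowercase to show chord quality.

The root B is the diatonic 2nd degree of A major; the borrowing shows in the chord quality. B–D–F is a diminished chord — the form found in A minor, not the diatonic ii (Bm). Borrowed into A major it is written ii°.

ii°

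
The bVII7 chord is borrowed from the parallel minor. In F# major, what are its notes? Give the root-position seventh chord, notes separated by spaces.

E G# B D

bVII7 is built on the lowered scale degree 7. In F# major degree 7 is E#; lowered it becomes E. Building the dominant-seventh chord from the parallel minor on E: E–G#–B–D.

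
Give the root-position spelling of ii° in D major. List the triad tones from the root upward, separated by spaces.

E G Bb

The root, E, is scale degree 2 — the same note in D major and D minor; only the chord quality changes. Stacking thirds in D minor on E gives E–G–Bb.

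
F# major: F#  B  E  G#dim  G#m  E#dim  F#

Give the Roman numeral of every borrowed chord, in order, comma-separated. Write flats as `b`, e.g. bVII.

bVII, ii°

The diatonic triads in F# major are F#, G#m, A#m, B, C#, D#m, E#dim. F#, B, G#m and E#dim are all diatonic. E (E–G#–B) doesn't fit — on degree 7 F# major would have E#dim (vii°). E is the degree-7 chord of F# minor, so it is the borrowed bVII. But G#dim (G#–B–D) is foreign: the diatonic ii on degree 2 is G#m, whereas G#dim comes from F# minor. It is labeled ii°.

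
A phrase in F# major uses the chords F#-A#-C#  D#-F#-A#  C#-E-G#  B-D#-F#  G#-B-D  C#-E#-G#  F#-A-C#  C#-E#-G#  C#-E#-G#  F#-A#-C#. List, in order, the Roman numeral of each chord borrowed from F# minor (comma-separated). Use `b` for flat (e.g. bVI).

The diatonic triads in F# major are F#, G#m, A#m, B, C#, D#m, E#dim. F#–A#–C# = F#, D#–F#–A# = D#m, B–D#–F# = B and C#–E#–G# = C# all belong to that set. C#–E–G# doesn't fit — on degree 5 F# major would have C# (V). C#m is the degree-5 chord of F# minor, so it is the borrowed v. But G#–B–D is foreign: the diatonic ii on degree 2 is G#m, whereas G#dim comes from F# minor. It is labeled ii°. F#–A–C# is not: scale degree 1 in F# major carries F# (I). In F# minor the chord on that degree is F#m, so here it functions as i, borrowed from the parallel minor.

v, ii°, i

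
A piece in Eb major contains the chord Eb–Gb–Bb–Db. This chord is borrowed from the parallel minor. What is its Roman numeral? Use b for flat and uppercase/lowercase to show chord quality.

i7

The root Eb is the diatonic 1st degree of Eb major; the borrowing shows in the chord quality. Diatonically Eb major has Eb (I) on that degree; Eb–Gb–Bb–Db is instead the minor-seventh chord native to Eb minor, so it takes the label i7.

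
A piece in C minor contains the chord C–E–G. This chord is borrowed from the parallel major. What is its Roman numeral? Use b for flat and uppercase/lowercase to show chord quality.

The root C is the diatonic 1st degree of C minor; the borrowing shows in the chord quality. Diatonically C minor has Cm (i) on that degree; C–E–G is instead the major chord native to C major, so it takes the label I.

I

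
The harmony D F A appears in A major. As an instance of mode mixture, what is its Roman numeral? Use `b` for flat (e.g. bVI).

D is scale degree 4 in A major. Diatonically A major has D (IV) on that degree; D–F–A is instead the minor chord native to A minor, so it takes the label iv.

iv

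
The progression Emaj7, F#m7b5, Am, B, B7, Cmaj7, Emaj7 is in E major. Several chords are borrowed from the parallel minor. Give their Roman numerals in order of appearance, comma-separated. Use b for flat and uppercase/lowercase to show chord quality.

iiø7, iv, bVImaj7

In E major the diatonic chords are E, F#m, G#m, A, B, C#m, D#dim. Emaj7, B and B7 all belong to that set. F#m7b5 (F#–A–C–E) doesn't fit — on degree 2 E major would have F#m (ii). F#m7b5 is the degree-2 chord of E minor, so it is the borrowed iiø7. But Am (A–C–E) is foreign: the diatonic IV on degree 4 is A, whereas Am comes from E minor. It is labeled iv. Cmaj7 (C–E–G–B) doesn't fit — on degree 6 E major would have C#m (vi). Cmaj7 is the degree-6 chord of E minor, so it is the borrowed bVImaj7.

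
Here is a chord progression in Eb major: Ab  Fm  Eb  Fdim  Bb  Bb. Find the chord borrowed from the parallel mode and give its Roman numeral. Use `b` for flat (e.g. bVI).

Eb major has the diatonic set Eb, Fm, Gm, Ab, Bb, Cm, Ddim. Ab, Fm, Eb and Bb all belong to that set. But Fdim (F–Ab–Cb) is foreign: the diatonic ii on degree 2 is Fm, whereas Fdim comes from Eb minor. It is labeled ii°.

ii°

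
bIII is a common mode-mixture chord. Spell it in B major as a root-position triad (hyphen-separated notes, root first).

D-F#-A

The root of bIII is the lowered 3rd degree: D# becomes D. In B minor the chord on D is D–F#–A.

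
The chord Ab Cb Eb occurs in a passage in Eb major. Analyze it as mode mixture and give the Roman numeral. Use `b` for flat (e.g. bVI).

The root Ab is the diatonic 4th degree of Eb major; the borrowing shows in the chord quality. Ab–Cb–Eb is a minor chord — the form found in Eb minor, not the diatonic IV (Ab). Borrowed into Eb major it is written iv.

iv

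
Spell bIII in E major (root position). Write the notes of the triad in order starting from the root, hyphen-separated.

G-B-D

Scale degree 3 in E major is G#. bIII uses the lowered form, G, taken from E minor. Building the major chord from the parallel minor on G: G–B–D.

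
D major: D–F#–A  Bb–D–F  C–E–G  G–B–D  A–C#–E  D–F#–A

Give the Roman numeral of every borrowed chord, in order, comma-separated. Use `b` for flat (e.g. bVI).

bVI, bVII

D major has the diatonic set D, Em, F#m, G, A, Bm, C#dim. Of the given chords, D–F#–A = D, G–B–D = G and A–C#–E = A are diatonic. Bb–D–F is not: scale degree 6 in D major carries Bm (vi). In D minor the chord on that degree is Bb, so here it functions as bVI, borrowed from the parallel minor. C–E–G doesn't fit — on degree 7 D major would have C#dim (vii°). C is the degree-7 chord of D minor, so it is the borrowed bVII.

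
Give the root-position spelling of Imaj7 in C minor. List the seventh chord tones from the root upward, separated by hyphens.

C-E-G-B

Imaj7 is built on scale degree 1, which is C in both C minor and its parallel. In C major the chord on C is C–E–G–B.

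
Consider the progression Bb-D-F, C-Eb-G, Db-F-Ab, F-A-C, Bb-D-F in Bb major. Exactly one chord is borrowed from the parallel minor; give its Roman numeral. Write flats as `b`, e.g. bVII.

Bb major has the diatonic set Bb, Cm, Dm, Eb, F, Gm, Adim. Bb–D–F = Bb, C–Eb–G = Cm and F–A–C = F all belong to that set. Db–F–Ab doesn't fit — on degree 3 Bb major would have Dm (iii). Db is the degree-3 chord of Bb minor, so it is the borrowed bIII.

bIII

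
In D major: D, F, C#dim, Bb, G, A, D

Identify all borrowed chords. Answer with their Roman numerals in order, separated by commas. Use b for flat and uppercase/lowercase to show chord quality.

bIII, bVI

The diatonic triads in D major are D, Em, F#m, G, A, Bm, C#dim. Of the given chords, D, C#dim, G and A are diatonic. But F (F–A–C) is foreign: the diatonic iii on degree 3 is F#m, whereas F comes from D minor. It is labeled bIII. Bb (Bb–D–F) is not: scale degree 6 in D major carries Bm (vi). In D minor the chord on that degree is Bb, so here it functions as bVI, borrowed from the parallel minor.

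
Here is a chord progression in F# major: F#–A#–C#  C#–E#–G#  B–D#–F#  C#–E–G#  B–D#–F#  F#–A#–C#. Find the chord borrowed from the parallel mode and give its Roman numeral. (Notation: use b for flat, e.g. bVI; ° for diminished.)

v

F# major has the diatonic set F#, G#m, A#m, B, C#, D#m, E#dim. F#–A#–C# = F#, C#–E#–G# = C# and B–D#–F# = B all belong to that set. C#–E–G# is not: scale degree 5 in F# major carries C# (V). In F# minor the chord on that degree is C#m, so here it functions as v, borrowed from the parallel minor.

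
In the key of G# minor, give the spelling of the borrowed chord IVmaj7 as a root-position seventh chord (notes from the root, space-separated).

The root, C#, is scale degree 4 — the same note in G# minor and G# major; only the chord quality changes. Stacking thirds in G# major on C# gives C#–E#–G#–B#.

C# E# G# B#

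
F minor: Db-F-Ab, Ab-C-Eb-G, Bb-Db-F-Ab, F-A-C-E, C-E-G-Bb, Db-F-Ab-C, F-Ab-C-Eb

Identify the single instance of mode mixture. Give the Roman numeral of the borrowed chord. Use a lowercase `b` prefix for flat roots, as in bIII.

Imaj7

In F minor (with V from harmonic minor) the diatonic chords are Fm, Gdim, Ab, Bbm, C, Db, Eb. Db–F–Ab = Db, Ab–C–Eb–G = Abmaj7, Bb–Db–F–Ab = Bbm7, C–E–G–Bb = C7, Db–F–Ab–C = Dbmaj7 and F–Ab–C–Eb = Fm7 all belong to that set. F–A–C–E is not: scale degree 1 in F minor carries Fm (i). In F major the chord on that degree is Fmaj7, so here it functions as Imaj7, borrowed from the parallel major.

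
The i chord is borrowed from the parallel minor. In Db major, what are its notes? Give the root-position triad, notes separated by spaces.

Db Fb Ab

i is built on scale degree 1, which is Db in both Db major and its parallel. Stacking thirds in Db minor on Db gives Db–Fb–Ab.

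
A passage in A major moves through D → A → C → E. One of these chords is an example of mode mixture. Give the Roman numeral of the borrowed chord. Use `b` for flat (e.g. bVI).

The diatonic triads in A major are A, Bm, C#m, D, E, F#m, G#dim. D, A and E all belong to that set. C (C–E–G) doesn't fit — on degree 3 A major would have C#m (iii). C is the degree-3 chord of A minor, so it is the borrowed bIII.

bIII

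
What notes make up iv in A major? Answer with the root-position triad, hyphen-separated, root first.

The root, D, is scale degree 4 — the same note in A major and A minor; only the chord quality changes. Stacking thirds in A minor on D gives D–F–A.

D-F-A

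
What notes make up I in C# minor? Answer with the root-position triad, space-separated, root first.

I is built on scale degree 1, which is C# in both C# minor and its parallel. Stacking thirds in C# major on C# gives C#–E#–G#.

C# E# G#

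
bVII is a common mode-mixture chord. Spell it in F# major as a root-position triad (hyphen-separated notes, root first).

The root of bVII is the lowered 7th degree: E# becomes E. In F# minor the chord on E is E–G#–B.

E-G#-B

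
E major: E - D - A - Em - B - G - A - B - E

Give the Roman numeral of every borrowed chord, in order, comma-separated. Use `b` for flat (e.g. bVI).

bVII, i, bIII

In E major the diatonic chords are E, F#m, G#m, A, B, C#m, D#dim. E, A and B all belong to that set. D (D–F#–A) doesn't fit — on degree 7 E major would have D#dim (vii°). D is the degree-7 chord of E minor, so it is the borrowed bVII. Em (E–G–B) is not: scale degree 1 in E major carries E (I). In E minor the chord on that degree is Em, so here it functions as i, borrowed from the parallel minor. But G (G–B–D) is foreign: the diatonic iii on degree 3 is G#m, whereas G comes from E minor. It is labeled bIII.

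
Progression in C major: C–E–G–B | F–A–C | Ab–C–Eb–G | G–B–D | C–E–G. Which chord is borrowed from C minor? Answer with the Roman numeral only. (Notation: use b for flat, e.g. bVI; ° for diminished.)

bVImaj7

C major has the diatonic set C, Dm, Em, F, G, Am, Bdim. C–E–G–B = Cmaj7, F–A–C = F, G–B–D = G and C–E–G = C are all diatonic. But Ab–C–Eb–G is foreign: the diatonic vi on degree 6 is Am, whereas Abmaj7 comes from C minor. It is labeled bVImaj7.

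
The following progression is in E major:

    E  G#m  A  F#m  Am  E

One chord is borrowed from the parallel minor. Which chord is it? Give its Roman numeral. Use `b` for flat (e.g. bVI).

iv

E major has the diatonic set E, F#m, G#m, A, B, C#m, D#dim. Of the given chords, E, G#m, A and F#m are diatonic. Am (A–C–E) is not: scale degree 4 in E major carries A (IV). In E minor the chord on that degree is Am, so here it functions as iv, borrowed from the parallel minor.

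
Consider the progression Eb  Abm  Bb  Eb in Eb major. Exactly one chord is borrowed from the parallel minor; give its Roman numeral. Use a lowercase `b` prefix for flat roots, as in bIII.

iv

In Eb major the diatonic chords are Eb, Fm, Gm, Ab, Bb, Cm, Ddim. Of the given chords, Eb and Bb are diatonic. Abm (Ab–Cb–Eb) doesn't fit — on degree 4 Eb major would have Ab (IV). Abm is the degree-4 chord of Eb minor, so it is the borrowed iv.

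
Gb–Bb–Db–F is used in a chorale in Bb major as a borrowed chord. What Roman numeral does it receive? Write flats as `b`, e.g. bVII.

bVImaj7

Gb is the lowered form of scale degree 6 in Bb major (the diatonic degree 6 is G). Diatonically Bb major has Gm (vi) on that degree; Gb–Bb–Db–F is instead the major-seventh chord native to Bb minor, so it takes the label bVImaj7.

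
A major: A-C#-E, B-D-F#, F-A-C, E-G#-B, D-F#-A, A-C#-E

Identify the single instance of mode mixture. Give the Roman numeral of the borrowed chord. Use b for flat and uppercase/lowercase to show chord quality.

bVI

In A major the diatonic chords are A, Bm, C#m, D, E, F#m, G#dim. A–C#–E = A, B–D–F# = Bm, E–G#–B = E and D–F#–A = D all belong to that set. But F–A–C is foreign: the diatonic vi on degree 6 is F#m, whereas F comes from A minor. It is labeled bVI.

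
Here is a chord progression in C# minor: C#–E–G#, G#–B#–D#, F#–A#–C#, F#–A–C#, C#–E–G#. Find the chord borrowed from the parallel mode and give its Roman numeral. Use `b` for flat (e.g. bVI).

In C# minor (with V from harmonic minor) the diatonic chords are C#m, D#dim, E, F#m, G#, A, B. C#–E–G# = C#m, G#–B#–D# = G# and F#–A–C# = F#m are all diatonic. F#–A#–C# is not: scale degree 4 in C# minor carries F#m (iv). In C# major the chord on that degree is F#, so here it functions as IV, borrowed from the parallel major.

IV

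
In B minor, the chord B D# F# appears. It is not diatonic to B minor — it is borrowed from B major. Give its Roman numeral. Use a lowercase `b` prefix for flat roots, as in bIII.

I

The root B is the diatonic 1st degree of B minor; the borrowing shows in the chord quality. Diatonically B minor has Bm (i) on that degree; B–D#–F# is instead the major chord native to B major, so it takes the label I.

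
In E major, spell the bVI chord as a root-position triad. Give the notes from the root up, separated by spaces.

C E G

The root of bVI is the lowered 6th degree: C# becomes C. In E minor the chord on C is C–E–G.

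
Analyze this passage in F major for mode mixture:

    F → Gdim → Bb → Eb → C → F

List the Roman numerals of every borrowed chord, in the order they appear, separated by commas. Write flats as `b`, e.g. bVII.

In F major the diatonic chords are F, Gm, Am, Bb, C, Dm, Edim. F, Bb and C are all diatonic. But Gdim (G–Bb–Db) is foreign: the diatonic ii on degree 2 is Gm, whereas Gdim comes from F minor. It is labeled ii°. Eb (Eb–G–Bb) is not: scale degree 7 in F major carries Edim (vii°). In F minor the chord on that degree is Eb, so here it functions as bVII, borrowed from the parallel minor.

ii°, bVII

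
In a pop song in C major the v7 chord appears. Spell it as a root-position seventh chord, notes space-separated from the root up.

G Bb D F

v7 is built on scale degree 5, which is G in both C major and its parallel. Building the minor-seventh chord from the parallel minor on G: G–Bb–D–F.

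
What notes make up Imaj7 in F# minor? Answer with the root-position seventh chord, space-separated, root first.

The root, F#, is scale degree 1 — the same note in F# minor and F# major; only the chord quality changes. Stacking thirds in F# major on F# gives F#–A#–C#–E#.

F# A# C# E#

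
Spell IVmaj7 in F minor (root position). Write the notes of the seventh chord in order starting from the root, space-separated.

The root, Bb, is scale degree 4 — the same note in F minor and F major; only the chord quality changes. In F major the chord on Bb is Bb–D–F–A.

Bb D F A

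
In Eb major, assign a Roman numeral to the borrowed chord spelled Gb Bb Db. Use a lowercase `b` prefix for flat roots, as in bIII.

In Eb major scale degree 3 is G; Gb is its lowered form, from Eb minor. The diatonic chord on degree 3 would be Gm (iii), but Gb–Bb–Db is the major chord from Eb minor. As a borrowed chord it is labeled bIII.

bIII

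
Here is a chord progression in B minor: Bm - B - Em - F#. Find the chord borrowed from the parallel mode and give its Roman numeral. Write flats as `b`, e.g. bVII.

I

The diatonic triads in B minor (with V from harmonic minor) are Bm, C#dim, D, Em, F#, G, A. Bm, Em and F# are all diatonic. B (B–D#–F#) doesn't fit — on degree 1 B minor would have Bm (i). B is the degree-1 chord of B major, so it is the borrowed I.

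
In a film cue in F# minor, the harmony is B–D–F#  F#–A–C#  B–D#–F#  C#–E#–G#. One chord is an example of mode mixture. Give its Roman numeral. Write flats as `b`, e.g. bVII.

IV

In F# minor (with V from harmonic minor) the diatonic chords are F#m, G#dim, A, Bm, C#, D, E. B–D–F# = Bm, F#–A–C# = F#m and C#–E#–G# = C# all belong to that set. But B–D#–F# is foreign: the diatonic iv on degree 4 is Bm, whereas B comes from F# major. It is labeled IV.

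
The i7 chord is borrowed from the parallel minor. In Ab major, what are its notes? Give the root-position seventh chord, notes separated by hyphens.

Ab-Cb-Eb-Gb

i7 is built on scale degree 1, which is Ab in both Ab major and its parallel. Building the minor-seventh chord from the parallel minor on Ab: Ab–Cb–Eb–Gb.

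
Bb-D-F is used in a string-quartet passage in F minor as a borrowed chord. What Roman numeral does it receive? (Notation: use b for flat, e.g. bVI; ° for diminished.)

The root Bb is the diatonic 4th degree of F minor; the borrowing shows in the chord quality. Diatonically F minor has Bbm (iv) on that degree; Bb–D–F is instead the major chord native to F major, so it takes the label IV.

IV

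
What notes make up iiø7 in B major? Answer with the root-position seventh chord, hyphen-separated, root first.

C#-E-G-B

The root, C#, is scale degree 2 — the same note in B major and B minor; only the chord quality changes. Stacking thirds in B minor on C# gives C#–E–G–B.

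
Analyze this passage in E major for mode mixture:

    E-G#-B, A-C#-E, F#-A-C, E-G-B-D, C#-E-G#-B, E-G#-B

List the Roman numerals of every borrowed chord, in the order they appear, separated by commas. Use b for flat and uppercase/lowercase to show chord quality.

ii°, i7

E major has the diatonic set E, F#m, G#m, A, B, C#m, D#dim. E–G#–B = E, A–C#–E = A and C#–E–G#–B = C#m7 are all diatonic. F#–A–C doesn't fit — on degree 2 E major would have F#m (ii). F#dim is the degree-2 chord of E minor, so it is the borrowed ii°. But E–G–B–D is foreign: the diatonic I on degree 1 is E, whereas Em7 comes from E minor. It is labeled i7.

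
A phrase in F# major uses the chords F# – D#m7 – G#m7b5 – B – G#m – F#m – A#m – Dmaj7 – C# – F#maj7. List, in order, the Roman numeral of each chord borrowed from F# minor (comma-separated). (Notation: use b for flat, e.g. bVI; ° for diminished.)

In F# major the diatonic chords are F#, G#m, A#m, B, C#, D#m, E#dim. Of the given chords, F#, D#m7, B, G#m, A#m, C# and F#maj7 are diatonic. G#m7b5 (G#–B–D–F#) is not: scale degree 2 in F# major carries G#m (ii). In F# minor the chord on that degree is G#m7b5, so here it functions as iiø7, borrowed from the parallel minor. F#m (F#–A–C#) is not: scale degree 1 in F# major carries F# (I). In F# minor the chord on that degree is F#m, so here it functions as i, borrowed from the parallel minor. Dmaj7 (D–F#–A–C#) is not: scale degree 6 in F# major carries D#m (vi). In F# minor the chord on that degree is Dmaj7, so here it functions as bVImaj7, borrowed from the parallel minor.

iiø7, i, bVImaj7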